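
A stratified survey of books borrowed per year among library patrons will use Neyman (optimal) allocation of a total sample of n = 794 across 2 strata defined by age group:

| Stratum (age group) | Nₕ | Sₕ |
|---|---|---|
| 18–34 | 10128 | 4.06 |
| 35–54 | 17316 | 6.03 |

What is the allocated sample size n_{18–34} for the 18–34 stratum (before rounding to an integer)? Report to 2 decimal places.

224.34

Neyman allocation: nₕ = n·NₕSₕ / Σⱼ NⱼSⱼ.
Σ NⱼSⱼ = 10128·4.06 + 17316·6.03 = 145535.16.
n_{18–34} = 794·10128·4.06 / 145535.16 = 224.34.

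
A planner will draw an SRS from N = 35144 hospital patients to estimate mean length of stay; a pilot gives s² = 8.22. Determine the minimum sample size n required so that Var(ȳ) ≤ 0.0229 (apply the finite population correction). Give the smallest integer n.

356

Without fpc, n₀ = s²/D = 8.22/0.0229 = 358.9520.
With fpc, (1 − n/N)·s²/n ≤ D requires n ≥ n₀/(1 + n₀/N) = 358.9520/(1 + 358.9520/35144) = 355.3228.
Rounding up, n = 356.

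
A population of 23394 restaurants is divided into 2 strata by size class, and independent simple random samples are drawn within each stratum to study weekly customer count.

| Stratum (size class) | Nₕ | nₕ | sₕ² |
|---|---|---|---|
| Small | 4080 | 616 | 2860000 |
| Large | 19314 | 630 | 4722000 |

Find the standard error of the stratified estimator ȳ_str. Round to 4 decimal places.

Var(ȳ_str) = Σₕ Wₕ²(1 − fₕ)sₕ²/nₕ with Wₕ = Nₕ/N, N = 23394.
Small: Wₕ = 0.17440369; term = 0.17440369²·(1 − 0.15098039)·2860000/616 = 119.89868.
Large: Wₕ = 0.82559631; term = 0.82559631²·(1 − 0.03261883)·4722000/630 = 4942.1799.
Sum = 5062.0786.
SE = √(5062.0786) = 71.1483.

71.1483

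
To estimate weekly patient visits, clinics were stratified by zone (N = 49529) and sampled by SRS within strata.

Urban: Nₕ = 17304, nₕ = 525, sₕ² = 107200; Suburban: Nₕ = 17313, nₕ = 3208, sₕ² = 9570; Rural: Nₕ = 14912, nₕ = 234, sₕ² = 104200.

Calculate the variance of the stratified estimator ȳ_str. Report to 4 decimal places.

64.1959

Var(ȳ_str) = Σₕ Wₕ²(1 − fₕ)sₕ²/nₕ with Wₕ = Nₕ/N, N = 49529.
Urban: Wₕ = 0.34937108; term = 0.34937108²·(1 − 0.03033981)·107200/525 = 24.167345.
Suburban: Wₕ = 0.34955279; term = 0.34955279²·(1 − 0.18529429)·9570/3208 = 0.29696405.
Rural: Wₕ = 0.30107614; term = 0.30107614²·(1 − 0.01569206)·104200/234 = 39.731551.
Sum = 64.19586.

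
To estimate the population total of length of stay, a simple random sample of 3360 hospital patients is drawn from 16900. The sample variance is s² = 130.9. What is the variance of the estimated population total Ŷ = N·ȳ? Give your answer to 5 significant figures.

8.9147 × 10^6

Var(Ŷ) = N²·Var(ȳ) = N²·(1 − n/N)·s²/n.
f = 3360/16900 = 0.19881657; Var(ȳ) = 0.80118343·130.9/3360 = 0.031212771.
Var(Ŷ) = 16900² · 0.031212771 = 8.9146795 × 10^6.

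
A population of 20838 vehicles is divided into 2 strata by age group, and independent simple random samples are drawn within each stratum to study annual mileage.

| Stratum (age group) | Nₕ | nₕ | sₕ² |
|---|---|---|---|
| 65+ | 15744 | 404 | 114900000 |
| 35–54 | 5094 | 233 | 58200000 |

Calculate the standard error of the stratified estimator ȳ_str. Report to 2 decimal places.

Var(ȳ_str) = Σₕ Wₕ²(1 − fₕ)sₕ²/nₕ with Wₕ = Nₕ/N, N = 20838.
65+: Wₕ = 0.75554276; term = 0.75554276²·(1 − 0.02566057)·114900000/404 = 158185.63.
35–54: Wₕ = 0.24445724; term = 0.24445724²·(1 − 0.04574009)·58200000/233 = 14244.249.
Sum = 172429.88.
SE = √(172429.88) = 415.25.

415.25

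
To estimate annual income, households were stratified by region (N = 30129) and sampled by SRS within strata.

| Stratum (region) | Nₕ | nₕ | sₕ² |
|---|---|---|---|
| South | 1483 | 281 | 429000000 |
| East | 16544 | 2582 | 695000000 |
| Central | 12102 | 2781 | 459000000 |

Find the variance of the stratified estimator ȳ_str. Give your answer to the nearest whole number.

Var(ȳ_str) = Σₕ Wₕ²(1 − fₕ)sₕ²/nₕ with Wₕ = Nₕ/N, N = 30129.
South: Wₕ = 0.04922168; term = 0.04922168²·(1 − 0.18948078)·429000000/281 = 2997.9691.
East: Wₕ = 0.54910551; term = 0.54910551²·(1 − 0.15606867)·695000000/2582 = 68493.173.
Central: Wₕ = 0.40167281; term = 0.40167281²·(1 − 0.22979673)·459000000/2781 = 20509.823.
Sum = 92000.965.

92001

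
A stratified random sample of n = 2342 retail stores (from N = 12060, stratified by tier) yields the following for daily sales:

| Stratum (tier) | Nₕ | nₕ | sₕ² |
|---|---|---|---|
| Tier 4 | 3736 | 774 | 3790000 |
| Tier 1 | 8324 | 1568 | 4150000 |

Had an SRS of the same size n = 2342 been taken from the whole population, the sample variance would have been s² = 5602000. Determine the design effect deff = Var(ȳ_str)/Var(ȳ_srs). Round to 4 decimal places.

0.7242

Var(ȳ_str) = Σ Wₕ²(1−fₕ)sₕ²/nₕ with Wₕ = Nₕ/12060:
  Tier 4: (3736/12060)²·(1−774/3736)·3790000/774 = 372.55943
  Tier 1: (8324/12060)²·(1−1568/8324)·4150000/1568 = 1023.3616
  → Var(ȳ_str) = 1395.921.
Var(ȳ_srs) = (1 − 2342/12060)·5602000/2342 = 1927.4619.
deff = 1395.921 / 1927.4619 = 0.7242.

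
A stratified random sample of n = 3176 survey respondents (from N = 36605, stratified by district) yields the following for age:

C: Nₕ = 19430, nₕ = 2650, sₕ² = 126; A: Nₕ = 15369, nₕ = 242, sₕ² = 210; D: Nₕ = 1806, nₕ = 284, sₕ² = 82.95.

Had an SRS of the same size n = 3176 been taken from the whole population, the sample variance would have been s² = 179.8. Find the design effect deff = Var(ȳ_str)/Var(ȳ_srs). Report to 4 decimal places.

Var(ȳ_str) = Σ Wₕ²(1−fₕ)sₕ²/nₕ with Wₕ = Nₕ/36605:
  C: (19430/36605)²·(1−2650/19430)·126/2650 = 0.011569341
  A: (15369/36605)²·(1−242/15369)·210/242 = 0.15056413
  D: (1806/36605)²·(1−284/1806)·82.95/284 = 5.991694 × 10^-4
  → Var(ȳ_str) = 0.16273264.
Var(ȳ_srs) = (1 − 3176/36605)·179.8/3176 = 0.051700193.
deff = 0.16273264 / 0.051700193 = 3.1476.

3.1476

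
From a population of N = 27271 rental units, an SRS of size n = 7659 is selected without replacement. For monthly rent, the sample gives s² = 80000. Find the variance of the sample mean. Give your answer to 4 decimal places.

7.5117

Under SRS without replacement, Var(ȳ) = (1 − f)·s²/n with f = n/N = 7659/27271 = 0.28084779.
Var(ȳ) = (1 − 0.28084779)·80000/7659 = 0.71915221·10.445228 = 7.5117087.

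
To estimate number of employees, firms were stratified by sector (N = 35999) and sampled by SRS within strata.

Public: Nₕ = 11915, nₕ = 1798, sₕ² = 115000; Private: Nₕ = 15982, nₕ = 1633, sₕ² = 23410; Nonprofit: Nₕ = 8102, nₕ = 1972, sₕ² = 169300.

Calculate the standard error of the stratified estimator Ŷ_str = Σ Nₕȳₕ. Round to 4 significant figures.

Var(Ŷ_str) = Σₕ Nₕ²(1 − fₕ)sₕ²/nₕ.
Public: 11915²·(1 − 1798/11915)·115000/1798 = 7.7099924 × 10^9.
Private: 15982²·(1 − 1633/15982)·23410/1633 = 3.2875169 × 10^9.
Nonprofit: 8102²·(1 − 1972/8102)·169300/1972 = 4.2638583 × 10^9.
Sum = 1.5261368 × 10^10.
SE = √(1.5261368 × 10^10) = 123500.

123500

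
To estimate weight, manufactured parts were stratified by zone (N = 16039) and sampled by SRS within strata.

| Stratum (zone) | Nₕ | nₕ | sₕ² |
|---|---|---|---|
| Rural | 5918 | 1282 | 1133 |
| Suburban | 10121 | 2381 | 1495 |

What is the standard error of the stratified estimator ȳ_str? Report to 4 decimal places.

Var(ȳ_str) = Σₕ Wₕ²(1 − fₕ)sₕ²/nₕ with Wₕ = Nₕ/N, N = 16039.
Rural: Wₕ = 0.36897562; term = 0.36897562²·(1 − 0.21662724)·1133/1282 = 0.094255282.
Suburban: Wₕ = 0.63102438; term = 0.63102438²·(1 − 0.23525343)·1495/2381 = 0.19120164.
Sum = 0.28545692.
SE = √(0.28545692) = 0.5343.

0.5343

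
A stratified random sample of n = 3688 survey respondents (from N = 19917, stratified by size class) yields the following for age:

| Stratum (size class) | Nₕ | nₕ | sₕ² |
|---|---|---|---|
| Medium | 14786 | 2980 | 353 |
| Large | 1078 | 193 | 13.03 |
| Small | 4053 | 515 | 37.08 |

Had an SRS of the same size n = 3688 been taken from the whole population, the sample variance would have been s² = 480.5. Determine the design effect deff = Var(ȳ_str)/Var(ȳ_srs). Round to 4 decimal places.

Var(ȳ_str) = Σ Wₕ²(1−fₕ)sₕ²/nₕ with Wₕ = Nₕ/19917:
  Medium: (14786/19917)²·(1−2980/14786)·353/2980 = 0.052127161
  Large: (1078/19917)²·(1−193/1078)·13.03/193 = 1.6236832 × 10^-4
  Small: (4053/19917)²·(1−515/4053)·37.08/515 = 0.0026026699
  → Var(ȳ_str) = 0.054892199.
Var(ȳ_srs) = (1 − 3688/19917)·480.5/3688 = 0.1061623.
deff = 0.054892199 / 0.1061623 = 0.5171.

0.5171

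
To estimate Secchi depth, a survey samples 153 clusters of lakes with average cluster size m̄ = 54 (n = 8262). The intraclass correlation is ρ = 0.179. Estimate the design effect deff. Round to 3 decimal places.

10.487

deff = 1 + (54 − 1)·0.179 = 1 + 9.487 = 10.487.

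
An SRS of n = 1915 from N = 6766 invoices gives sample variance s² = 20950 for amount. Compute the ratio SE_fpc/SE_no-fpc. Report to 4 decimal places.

f = n/N = 1915/6766 = 0.28303281.
SE_no-fpc = √(s²/n) = 3.3075592; SE_fpc = √((1−f)s²/n) = 2.8006399.
Ratio = √(1−f) = 0.84673915.

0.8467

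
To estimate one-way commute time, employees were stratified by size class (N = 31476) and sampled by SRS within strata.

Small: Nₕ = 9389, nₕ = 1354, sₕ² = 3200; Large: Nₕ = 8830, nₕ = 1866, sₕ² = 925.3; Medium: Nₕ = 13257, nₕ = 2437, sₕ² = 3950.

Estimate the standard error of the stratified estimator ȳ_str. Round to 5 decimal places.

0.66739

Var(ȳ_str) = Σₕ Wₕ²(1 − fₕ)sₕ²/nₕ with Wₕ = Nₕ/N, N = 31476.
Small: Wₕ = 0.29829076; term = 0.29829076²·(1 − 0.14421131)·3200/1354 = 0.17996061.
Large: Wₕ = 0.28053120; term = 0.28053120²·(1 − 0.21132503)·925.3/1866 = 0.030777357.
Medium: Wₕ = 0.42117804; term = 0.42117804²·(1 − 0.18382741)·3950/2437 = 0.23466862.
Sum = 0.44540659.
SE = √(0.44540659) = 0.66739.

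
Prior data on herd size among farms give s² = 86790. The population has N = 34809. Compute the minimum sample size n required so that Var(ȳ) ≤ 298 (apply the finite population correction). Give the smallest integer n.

289

Without fpc, n₀ = s²/D = 86790/298 = 291.2416.
With fpc, (1 − n/N)·s²/n ≤ D requires n ≥ n₀/(1 + n₀/N) = 291.2416/(1 + 291.2416/34809) = 288.8250.
Rounding up, n = 289.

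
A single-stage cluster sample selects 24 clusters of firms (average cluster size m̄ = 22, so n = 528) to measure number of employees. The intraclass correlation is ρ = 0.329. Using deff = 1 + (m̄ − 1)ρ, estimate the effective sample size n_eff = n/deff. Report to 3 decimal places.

66.759

deff = 1 + (22 − 1)·0.329 = 1 + 6.909 = 7.909.
n_eff = 528 / 7.909 = 66.759.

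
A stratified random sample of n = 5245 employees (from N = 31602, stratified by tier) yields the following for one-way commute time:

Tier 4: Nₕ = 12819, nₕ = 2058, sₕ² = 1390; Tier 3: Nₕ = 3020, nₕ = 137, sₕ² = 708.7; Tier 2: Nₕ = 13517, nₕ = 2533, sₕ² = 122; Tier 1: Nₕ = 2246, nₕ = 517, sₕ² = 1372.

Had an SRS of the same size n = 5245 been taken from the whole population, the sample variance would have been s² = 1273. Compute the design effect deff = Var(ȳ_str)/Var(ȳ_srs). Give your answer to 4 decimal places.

0.7700

Var(ȳ_str) = Σ Wₕ²(1−fₕ)sₕ²/nₕ with Wₕ = Nₕ/31602:
  Tier 4: (12819/31602)²·(1−2058/12819)·1390/2058 = 0.093292573
  Tier 3: (3020/31602)²·(1−137/3020)·708.7/137 = 0.04509873
  Tier 2: (13517/31602)²·(1−2533/13517)·122/2533 = 0.0071603845
  Tier 1: (2246/31602)²·(1−517/2246)·1372/517 = 0.010319037
  → Var(ȳ_str) = 0.15587072.
Var(ȳ_srs) = (1 − 5245/31602)·1273/5245 = 0.20242508.
deff = 0.15587072 / 0.20242508 = 0.7700.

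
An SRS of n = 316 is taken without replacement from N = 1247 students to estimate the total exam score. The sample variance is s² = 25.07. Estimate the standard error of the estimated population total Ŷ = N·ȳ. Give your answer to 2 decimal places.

Var(Ŷ) = N²·Var(ȳ) = N²·(1 − n/N)·s²/n.
f = 316/1247 = 0.25340818; Var(ȳ) = 0.74659182·25.07/316 = 0.059231193.
Var(Ŷ) = 1247² · 0.059231193 = 92105.038.
SE(Ŷ) = √(92105.038) = 303.49.

303.49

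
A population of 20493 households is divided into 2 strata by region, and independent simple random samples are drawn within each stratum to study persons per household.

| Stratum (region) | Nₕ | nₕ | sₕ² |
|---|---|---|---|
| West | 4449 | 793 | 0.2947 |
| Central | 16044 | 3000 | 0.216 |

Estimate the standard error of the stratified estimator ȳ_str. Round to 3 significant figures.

Var(ȳ_str) = Σₕ Wₕ²(1 − fₕ)sₕ²/nₕ with Wₕ = Nₕ/N, N = 20493.
West: Wₕ = 0.21709852; term = 0.21709852²·(1 − 0.17824230)·0.2947/793 = 1.4393435 × 10^-5.
Central: Wₕ = 0.78290148; term = 0.78290148²·(1 − 0.18698579)·0.216/3000 = 3.5879374 × 10^-5.
Sum = 5.0272809 × 10^-5.
SE = √(5.0272809 × 10^-5) = 0.00709.

0.00709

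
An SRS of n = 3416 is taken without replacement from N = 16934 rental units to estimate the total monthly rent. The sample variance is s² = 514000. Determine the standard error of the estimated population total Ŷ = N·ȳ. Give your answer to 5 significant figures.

Var(Ŷ) = N²·Var(ȳ) = N²·(1 − n/N)·s²/n.
f = 3416/16934 = 0.20172434; Var(ȳ) = 0.79827566·514000/3416 = 120.11525.
Var(Ŷ) = 16934² · 120.11525 = 3.4444292 × 10^10.
SE(Ŷ) = √(3.4444292 × 10^10) = 185590.

185590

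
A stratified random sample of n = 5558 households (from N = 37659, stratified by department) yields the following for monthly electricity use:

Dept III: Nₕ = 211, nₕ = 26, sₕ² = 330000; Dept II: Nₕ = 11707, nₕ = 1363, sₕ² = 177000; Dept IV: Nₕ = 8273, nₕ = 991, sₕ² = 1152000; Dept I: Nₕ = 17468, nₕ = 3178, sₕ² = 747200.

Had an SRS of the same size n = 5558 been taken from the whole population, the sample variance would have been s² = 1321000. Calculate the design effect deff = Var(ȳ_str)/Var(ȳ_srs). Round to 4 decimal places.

Var(ȳ_str) = Σ Wₕ²(1−fₕ)sₕ²/nₕ with Wₕ = Nₕ/37659:
  Dept III: (211/37659)²·(1−26/211)·330000/26 = 0.34934715
  Dept II: (11707/37659)²·(1−1363/11707)·177000/1363 = 11.08853
  Dept IV: (8273/37659)²·(1−991/8273)·1152000/991 = 49.38044
  Dept I: (17468/37659)²·(1−3178/17468)·747200/3178 = 41.38289
  → Var(ȳ_str) = 102.20121.
Var(ȳ_srs) = (1 − 5558/37659)·1321000/5558 = 202.59749.
deff = 102.20121 / 202.59749 = 0.5045.

0.5045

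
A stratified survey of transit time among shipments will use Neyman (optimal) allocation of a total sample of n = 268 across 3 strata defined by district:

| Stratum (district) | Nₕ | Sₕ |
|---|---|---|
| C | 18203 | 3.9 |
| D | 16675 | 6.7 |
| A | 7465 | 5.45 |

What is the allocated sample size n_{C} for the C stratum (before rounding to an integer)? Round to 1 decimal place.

85.2

Neyman allocation: nₕ = n·NₕSₕ / Σⱼ NⱼSⱼ.
Σ NⱼSⱼ = 18203·3.9 + 16675·6.7 + 7465·5.45 = 223398.45.
n_{C} = 268·18203·3.9 / 223398.45 = 85.2.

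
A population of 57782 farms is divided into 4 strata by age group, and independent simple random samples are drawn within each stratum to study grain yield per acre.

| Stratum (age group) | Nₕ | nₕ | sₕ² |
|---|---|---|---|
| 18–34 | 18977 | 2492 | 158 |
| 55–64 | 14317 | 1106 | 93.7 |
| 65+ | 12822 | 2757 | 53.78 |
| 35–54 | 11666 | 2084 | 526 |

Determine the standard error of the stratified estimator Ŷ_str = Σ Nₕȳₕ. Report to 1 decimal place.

8160.3

Var(Ŷ_str) = Σₕ Nₕ²(1 − fₕ)sₕ²/nₕ.
18–34: 18977²·(1 − 2492/18977)·158/2492 = 1.9834696 × 10^7.
55–64: 14317²·(1 − 1106/14317)·93.7/1106 = 1.6024046 × 10^7.
65+: 12822²·(1 − 2757/12822)·53.78/2757 = 2.5174079 × 10^6.
35–54: 11666²·(1 − 2084/11666)·526/2084 = 2.8214098 × 10^7.
Sum = 6.6590248 × 10^7.
SE = √(6.6590248 × 10^7) = 8160.3.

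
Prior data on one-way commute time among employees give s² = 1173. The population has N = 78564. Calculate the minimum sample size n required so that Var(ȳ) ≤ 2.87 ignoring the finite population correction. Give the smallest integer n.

409

Without fpc, n₀ = s²/D = 1173/2.87 = 408.7108.
Rounding up, n = 409.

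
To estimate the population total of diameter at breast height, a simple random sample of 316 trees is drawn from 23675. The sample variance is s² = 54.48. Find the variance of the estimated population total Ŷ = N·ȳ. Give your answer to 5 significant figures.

Var(Ŷ) = N²·Var(ȳ) = N²·(1 − n/N)·s²/n.
f = 316/23675 = 0.01334741; Var(ȳ) = 0.98665259·54.48/316 = 0.1701039.
Var(Ŷ) = 23675² · 0.1701039 = 9.5344193 × 10^7.

9.5344 × 10^7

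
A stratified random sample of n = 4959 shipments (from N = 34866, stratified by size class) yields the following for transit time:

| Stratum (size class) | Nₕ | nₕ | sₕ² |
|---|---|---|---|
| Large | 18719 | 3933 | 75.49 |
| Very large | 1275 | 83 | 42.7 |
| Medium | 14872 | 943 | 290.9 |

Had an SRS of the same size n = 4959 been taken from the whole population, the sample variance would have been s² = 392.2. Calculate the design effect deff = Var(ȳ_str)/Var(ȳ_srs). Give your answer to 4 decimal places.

0.8488

Var(ȳ_str) = Σ Wₕ²(1−fₕ)sₕ²/nₕ with Wₕ = Nₕ/34866:
  Large: (18719/34866)²·(1−3933/18719)·75.49/3933 = 0.0043701322
  Very large: (1275/34866)²·(1−83/1275)·42.7/83 = 6.4317917 × 10^-4
  Medium: (14872/34866)²·(1−943/14872)·290.9/943 = 0.052567472
  → Var(ȳ_str) = 0.057580783.
Var(ȳ_srs) = (1 − 4959/34866)·392.2/4959 = 0.067839745.
deff = 0.057580783 / 0.067839745 = 0.8488.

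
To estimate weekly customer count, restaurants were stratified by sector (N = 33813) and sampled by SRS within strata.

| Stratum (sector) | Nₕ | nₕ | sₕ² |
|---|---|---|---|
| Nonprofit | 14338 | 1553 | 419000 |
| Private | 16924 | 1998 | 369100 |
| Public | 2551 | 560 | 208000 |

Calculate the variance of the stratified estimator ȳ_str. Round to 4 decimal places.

Var(ȳ_str) = Σₕ Wₕ²(1 − fₕ)sₕ²/nₕ with Wₕ = Nₕ/N, N = 33813.
Nonprofit: Wₕ = 0.42403809; term = 0.42403809²·(1 − 0.10831357)·419000/1553 = 43.257804.
Private: Wₕ = 0.50051755; term = 0.50051755²·(1 − 0.11805720)·369100/1998 = 40.815734.
Public: Wₕ = 0.07544436; term = 0.07544436²·(1 − 0.21952176)·208000/560 = 1.6500216.
Sum = 85.72356.

85.7236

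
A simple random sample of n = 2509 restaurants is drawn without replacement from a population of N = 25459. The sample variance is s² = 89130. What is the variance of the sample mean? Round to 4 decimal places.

Under SRS without replacement, Var(ȳ) = (1 − f)·s²/n with f = n/N = 2509/25459 = 0.09855061.
Var(ȳ) = (1 − 0.09855061)·89130/2509 = 0.90144939·35.524113 = 32.02319.

32.0232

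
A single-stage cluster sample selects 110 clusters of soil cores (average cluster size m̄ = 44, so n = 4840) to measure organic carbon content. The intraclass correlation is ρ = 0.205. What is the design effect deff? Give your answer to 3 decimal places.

9.815

deff = 1 + (44 − 1)·0.205 = 1 + 8.815 = 9.815.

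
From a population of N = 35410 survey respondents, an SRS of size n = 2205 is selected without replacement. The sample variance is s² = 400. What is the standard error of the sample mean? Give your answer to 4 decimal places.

Under SRS without replacement, Var(ȳ) = (1 − f)·s²/n with f = n/N = 2205/35410 = 0.06227055.
Var(ȳ) = (1 − 0.06227055)·400/2205 = 0.93772945·0.1814059 = 0.17010965.
SE(ȳ) = √(0.17010965) = 0.4124.

0.4124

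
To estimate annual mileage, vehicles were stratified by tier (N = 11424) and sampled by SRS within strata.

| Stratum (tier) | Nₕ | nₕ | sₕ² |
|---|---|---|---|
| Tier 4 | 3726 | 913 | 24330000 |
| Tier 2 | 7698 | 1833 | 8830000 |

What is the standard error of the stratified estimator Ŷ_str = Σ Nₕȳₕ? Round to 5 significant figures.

Var(Ŷ_str) = Σₕ Nₕ²(1 − fₕ)sₕ²/nₕ.
Tier 4: 3726²·(1 − 913/3726)·24330000/913 = 2.7930835 × 10^11.
Tier 2: 7698²·(1 − 1833/7698)·8830000/1833 = 2.1749244 × 10^11.
Sum = 4.9680079 × 10^11.
SE = √(4.9680079 × 10^11) = 704840.

704840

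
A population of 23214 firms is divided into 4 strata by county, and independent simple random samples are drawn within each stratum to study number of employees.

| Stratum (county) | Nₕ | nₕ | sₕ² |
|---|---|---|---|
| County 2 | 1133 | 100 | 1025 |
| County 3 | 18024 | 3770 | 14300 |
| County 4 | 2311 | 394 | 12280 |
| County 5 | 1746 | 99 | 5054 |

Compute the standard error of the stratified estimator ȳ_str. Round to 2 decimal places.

1.54

Var(ȳ_str) = Σₕ Wₕ²(1 − fₕ)sₕ²/nₕ with Wₕ = Nₕ/N, N = 23214.
County 2: Wₕ = 0.04880675; term = 0.04880675²·(1 − 0.08826125)·1025/100 = 0.022261485.
County 3: Wₕ = 0.77642802; term = 0.77642802²·(1 − 0.20916556)·14300/3770 = 1.8083507.
County 4: Wₕ = 0.09955199; term = 0.09955199²·(1 − 0.17048897)·12280/394 = 0.25622662.
County 5: Wₕ = 0.07521323; term = 0.07521323²·(1 − 0.05670103)·5054/99 = 0.27241933.
Sum = 2.3592581.
SE = √(2.3592581) = 1.54.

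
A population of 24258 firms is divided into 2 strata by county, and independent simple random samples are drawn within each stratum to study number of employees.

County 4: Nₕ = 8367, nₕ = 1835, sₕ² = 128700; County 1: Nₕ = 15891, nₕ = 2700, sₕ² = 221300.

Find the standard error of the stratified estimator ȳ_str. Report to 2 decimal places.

5.98

Var(ȳ_str) = Σₕ Wₕ²(1 − fₕ)sₕ²/nₕ with Wₕ = Nₕ/N, N = 24258.
County 4: Wₕ = 0.34491714; term = 0.34491714²·(1 − 0.21931397)·128700/1835 = 6.5140103.
County 1: Wₕ = 0.65508286; term = 0.65508286²·(1 − 0.16990749)·221300/2700 = 29.196891.
Sum = 35.710901.
SE = √(35.710901) = 5.98.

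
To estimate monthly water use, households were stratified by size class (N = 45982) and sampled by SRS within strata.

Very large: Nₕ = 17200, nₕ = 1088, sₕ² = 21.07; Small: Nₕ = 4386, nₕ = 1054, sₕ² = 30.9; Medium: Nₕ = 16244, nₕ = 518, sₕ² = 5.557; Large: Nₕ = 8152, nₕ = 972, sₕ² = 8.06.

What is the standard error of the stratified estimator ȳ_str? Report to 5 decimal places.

Var(ȳ_str) = Σₕ Wₕ²(1 − fₕ)sₕ²/nₕ with Wₕ = Nₕ/N, N = 45982.
Very large: Wₕ = 0.37405941; term = 0.37405941²·(1 − 0.06325581)·21.07/1088 = 0.0025382701.
Small: Wₕ = 0.09538515; term = 0.09538515²·(1 − 0.24031008)·30.9/1054 = 2.0263561 × 10^-4.
Medium: Wₕ = 0.35326867; term = 0.35326867²·(1 − 0.03188870)·5.557/518 = 0.0012961229.
Large: Wₕ = 0.17728676; term = 0.17728676²·(1 − 0.11923454)·8.06/972 = 2.2955232 × 10^-4.
Sum = 0.0042665809.
SE = √(0.0042665809) = 0.06532.

0.06532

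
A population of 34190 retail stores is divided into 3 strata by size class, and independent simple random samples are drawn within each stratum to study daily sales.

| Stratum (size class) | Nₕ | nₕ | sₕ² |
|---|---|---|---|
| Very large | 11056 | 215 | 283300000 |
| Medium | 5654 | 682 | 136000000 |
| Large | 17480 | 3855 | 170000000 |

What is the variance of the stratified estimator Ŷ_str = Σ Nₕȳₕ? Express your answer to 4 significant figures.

Var(Ŷ_str) = Σₕ Nₕ²(1 − fₕ)sₕ²/nₕ.
Very large: 11056²·(1 − 215/11056)·283300000/215 = 1.5793395 × 10^14.
Medium: 5654²·(1 − 682/5654)·136000000/682 = 5.6058498 × 10^12.
Large: 17480²·(1 − 3855/17480)·170000000/3855 = 1.0502737 × 10^13.
Sum = 1.7404254 × 10^14.

1.740 × 10^14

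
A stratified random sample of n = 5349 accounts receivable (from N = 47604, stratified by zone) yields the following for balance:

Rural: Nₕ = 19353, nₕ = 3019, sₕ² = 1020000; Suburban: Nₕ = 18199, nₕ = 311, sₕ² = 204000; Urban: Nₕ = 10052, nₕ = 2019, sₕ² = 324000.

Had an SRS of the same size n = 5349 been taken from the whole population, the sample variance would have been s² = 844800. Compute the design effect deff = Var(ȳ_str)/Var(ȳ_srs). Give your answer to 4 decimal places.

1.0491

Var(ȳ_str) = Σ Wₕ²(1−fₕ)sₕ²/nₕ with Wₕ = Nₕ/47604:
  Rural: (19353/47604)²·(1−3019/19353)·1020000/3019 = 47.129303
  Suburban: (18199/47604)²·(1−311/18199)·204000/311 = 94.230652
  Urban: (10052/47604)²·(1−2019/10052)·324000/2019 = 5.7181039
  → Var(ȳ_str) = 147.07806.
Var(ȳ_srs) = (1 − 5349/47604)·844800/5349 = 140.18965.
deff = 147.07806 / 140.18965 = 1.0491.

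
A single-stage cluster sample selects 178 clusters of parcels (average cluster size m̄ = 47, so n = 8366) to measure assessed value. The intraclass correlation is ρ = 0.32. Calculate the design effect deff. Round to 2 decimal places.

deff = 1 + (47 − 1)·0.32 = 1 + 14.72 = 15.72.

15.72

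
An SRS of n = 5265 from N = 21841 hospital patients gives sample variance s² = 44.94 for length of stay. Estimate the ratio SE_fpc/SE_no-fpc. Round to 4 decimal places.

0.8712

f = n/N = 5265/21841 = 0.24106039.
SE_no-fpc = √(s²/n) = 0.092388379; SE_fpc = √((1−f)s²/n) = 0.080486113.
Ratio = √(1−f) = 0.87117140.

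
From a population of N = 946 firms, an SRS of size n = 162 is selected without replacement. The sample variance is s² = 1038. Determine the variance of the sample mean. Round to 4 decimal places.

5.3102

Under SRS without replacement, Var(ȳ) = (1 − f)·s²/n with f = n/N = 162/946 = 0.17124736.
Var(ȳ) = (1 − 0.17124736)·1038/162 = 0.82875264·6.4074074 = 5.3101558.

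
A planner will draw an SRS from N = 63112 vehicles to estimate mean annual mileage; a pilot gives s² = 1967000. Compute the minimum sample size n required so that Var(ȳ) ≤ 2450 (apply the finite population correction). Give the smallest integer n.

793

Without fpc, n₀ = s²/D = 1967000/2450 = 802.8571.
With fpc, (1 − n/N)·s²/n ≤ D requires n ≥ n₀/(1 + n₀/N) = 802.8571/(1 + 802.8571/63112) = 792.7721.
Rounding up, n = 793.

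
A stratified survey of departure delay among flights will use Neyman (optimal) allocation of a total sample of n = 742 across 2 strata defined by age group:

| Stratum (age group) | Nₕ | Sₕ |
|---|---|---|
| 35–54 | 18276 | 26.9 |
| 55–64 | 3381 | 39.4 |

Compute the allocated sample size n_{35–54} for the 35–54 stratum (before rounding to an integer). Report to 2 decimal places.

Neyman allocation: nₕ = n·NₕSₕ / Σⱼ NⱼSⱼ.
Σ NⱼSⱼ = 18276·26.9 + 3381·39.4 = 624835.8.
n_{35–54} = 742·18276·26.9 / 624835.8 = 583.81.

583.81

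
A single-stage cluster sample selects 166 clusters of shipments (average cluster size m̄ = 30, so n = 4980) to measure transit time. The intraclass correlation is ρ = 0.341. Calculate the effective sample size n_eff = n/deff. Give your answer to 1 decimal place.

deff = 1 + (30 − 1)·0.341 = 1 + 9.889 = 10.889.
n_eff = 4980 / 10.889 = 457.3.

457.3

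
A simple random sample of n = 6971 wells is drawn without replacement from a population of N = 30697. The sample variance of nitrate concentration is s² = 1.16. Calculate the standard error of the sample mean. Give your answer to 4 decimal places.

0.0113

Under SRS without replacement, Var(ȳ) = (1 − f)·s²/n with f = n/N = 6971/30697 = 0.22709060.
Var(ȳ) = (1 − 0.22709060)·1.16/6971 = 0.77290940·1.6640367 × 10^-4 = 1.2861496 × 10^-4.
SE(ȳ) = √(1.2861496 × 10^-4) = 0.0113.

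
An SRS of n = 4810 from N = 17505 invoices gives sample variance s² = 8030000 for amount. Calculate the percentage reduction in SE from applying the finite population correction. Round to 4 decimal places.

14.8401

f = n/N = 4810/17505 = 0.27477863.
SE_no-fpc = √(s²/n) = 40.858765; SE_fpc = √((1−f)s²/n) = 34.795296.
Ratio = √(1−f) = 0.85159930. Reduction = 100·(1 − 0.85159930) = 14.8401%.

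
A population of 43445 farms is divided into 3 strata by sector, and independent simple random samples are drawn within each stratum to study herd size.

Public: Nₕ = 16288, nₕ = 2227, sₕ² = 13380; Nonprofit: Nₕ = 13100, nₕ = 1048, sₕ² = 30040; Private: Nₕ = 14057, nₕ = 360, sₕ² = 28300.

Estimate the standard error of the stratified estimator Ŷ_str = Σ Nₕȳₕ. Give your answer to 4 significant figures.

145000

Var(Ŷ_str) = Σₕ Nₕ²(1 − fₕ)sₕ²/nₕ.
Public: 16288²·(1 − 2227/16288)·13380/2227 = 1.3760045 × 10^9.
Nonprofit: 13100²·(1 − 1048/13100)·30040/1048 = 4.525526 × 10^9.
Private: 14057²·(1 − 360/14057)·28300/360 = 1.5135683 × 10^10.
Sum = 2.1037214 × 10^10.
SE = √(2.1037214 × 10^10) = 145000.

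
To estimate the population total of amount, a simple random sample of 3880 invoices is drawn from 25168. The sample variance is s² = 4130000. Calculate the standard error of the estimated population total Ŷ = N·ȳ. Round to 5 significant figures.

755180

Var(Ŷ) = N²·Var(ȳ) = N²·(1 − n/N)·s²/n.
f = 3880/25168 = 0.15416402; Var(ȳ) = 0.84583598·4130000/3880 = 900.33572.
Var(Ŷ) = 25168² · 900.33572 = 5.7029806 × 10^11.
SE(Ŷ) = √(5.7029806 × 10^11) = 755180.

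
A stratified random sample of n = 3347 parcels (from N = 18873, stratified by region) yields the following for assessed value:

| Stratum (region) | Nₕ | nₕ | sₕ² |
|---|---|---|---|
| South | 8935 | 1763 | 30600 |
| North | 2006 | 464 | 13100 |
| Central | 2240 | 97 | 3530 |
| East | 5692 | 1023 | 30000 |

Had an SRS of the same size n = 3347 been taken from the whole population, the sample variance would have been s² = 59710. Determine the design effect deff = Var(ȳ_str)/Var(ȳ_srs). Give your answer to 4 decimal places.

0.4120

Var(ȳ_str) = Σ Wₕ²(1−fₕ)sₕ²/nₕ with Wₕ = Nₕ/18873:
  South: (8935/18873)²·(1−1763/8935)·30600/1763 = 3.1226411
  North: (2006/18873)²·(1−464/2006)·13100/464 = 0.24518096
  Central: (2240/18873)²·(1−97/2240)·3530/97 = 0.49044609
  East: (5692/18873)²·(1−1023/5692)·30000/1023 = 2.1880261
  → Var(ȳ_str) = 6.0462943.
Var(ȳ_srs) = (1 − 3347/18873)·59710/3347 = 14.676078.
deff = 6.0462943 / 14.676078 = 0.4120.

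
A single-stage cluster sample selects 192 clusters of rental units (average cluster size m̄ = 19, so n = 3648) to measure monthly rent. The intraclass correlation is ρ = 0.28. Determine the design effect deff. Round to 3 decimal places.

deff = 1 + (19 − 1)·0.28 = 1 + 5.04 = 6.04.

6.040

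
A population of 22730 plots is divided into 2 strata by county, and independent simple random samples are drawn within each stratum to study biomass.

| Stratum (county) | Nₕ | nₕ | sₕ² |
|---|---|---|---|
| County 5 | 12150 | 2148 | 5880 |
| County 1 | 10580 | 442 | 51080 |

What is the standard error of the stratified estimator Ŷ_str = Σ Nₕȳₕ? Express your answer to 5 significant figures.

Var(Ŷ_str) = Σₕ Nₕ²(1 − fₕ)sₕ²/nₕ.
County 5: 12150²·(1 − 2148/12150)·5880/2148 = 3.3266428 × 10^8.
County 1: 10580²·(1 − 442/10580)·51080/442 = 1.2395572 × 10^10.
Sum = 1.2728236 × 10^10.
SE = √(1.2728236 × 10^10) = 112820.

112820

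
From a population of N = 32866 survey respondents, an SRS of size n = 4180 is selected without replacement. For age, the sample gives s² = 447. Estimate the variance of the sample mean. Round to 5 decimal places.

0.09334

Under SRS without replacement, Var(ȳ) = (1 − f)·s²/n with f = n/N = 4180/32866 = 0.12718311.
Var(ȳ) = (1 − 0.12718311)·447/4180 = 0.87281689·0.1069378 = 0.093337117.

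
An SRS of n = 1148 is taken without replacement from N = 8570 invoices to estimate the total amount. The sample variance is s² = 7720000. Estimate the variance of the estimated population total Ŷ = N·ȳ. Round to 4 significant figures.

Var(Ŷ) = N²·Var(ȳ) = N²·(1 − n/N)·s²/n.
f = 1148/8570 = 0.13395566; Var(ȳ) = 0.86604434·7720000/1148 = 5823.9219.
Var(Ŷ) = 8570² · 5823.9219 = 4.2773736 × 10^11.

4.277 × 10^11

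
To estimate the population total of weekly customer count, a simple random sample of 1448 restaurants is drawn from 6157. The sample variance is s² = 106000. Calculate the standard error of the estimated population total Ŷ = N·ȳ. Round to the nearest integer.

46070

Var(Ŷ) = N²·Var(ȳ) = N²·(1 − n/N)·s²/n.
f = 1448/6157 = 0.23517947; Var(ȳ) = 0.76482053·106000/1448 = 55.988243.
Var(Ŷ) = 6157² · 55.988243 = 2.1224387 × 10^9.
SE(Ŷ) = √(2.1224387 × 10^9) = 46070.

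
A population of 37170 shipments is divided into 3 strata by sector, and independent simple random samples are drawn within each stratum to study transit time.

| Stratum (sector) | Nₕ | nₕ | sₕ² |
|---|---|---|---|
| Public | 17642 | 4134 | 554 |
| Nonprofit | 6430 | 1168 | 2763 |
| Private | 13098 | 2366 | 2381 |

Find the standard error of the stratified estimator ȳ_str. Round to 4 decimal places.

0.4283

Var(ȳ_str) = Σₕ Wₕ²(1 − fₕ)sₕ²/nₕ with Wₕ = Nₕ/N, N = 37170.
Public: Wₕ = 0.47463008; term = 0.47463008²·(1 − 0.23432717)·554/4134 = 0.023114954.
Nonprofit: Wₕ = 0.17298897; term = 0.17298897²·(1 − 0.18164852)·2763/1168 = 0.057931495.
Private: Wₕ = 0.35238095; term = 0.35238095²·(1 − 0.18063827)·2381/2366 = 0.10238709.
Sum = 0.18343354.
SE = √(0.18343354) = 0.4283.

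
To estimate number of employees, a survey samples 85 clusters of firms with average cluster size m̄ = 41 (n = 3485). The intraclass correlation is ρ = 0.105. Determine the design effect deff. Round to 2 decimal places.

deff = 1 + (41 − 1)·0.105 = 1 + 4.2 = 5.2.

5.20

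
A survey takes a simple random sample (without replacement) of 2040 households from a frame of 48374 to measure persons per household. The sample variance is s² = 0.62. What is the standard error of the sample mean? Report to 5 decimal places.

Under SRS without replacement, Var(ȳ) = (1 − f)·s²/n with f = n/N = 2040/48374 = 0.04217141.
Var(ȳ) = (1 − 0.04217141)·0.62/2040 = 0.95782859·3.0392157 × 10^-4 = 2.9110477 × 10^-4.
SE(ȳ) = √(2.9110477 × 10^-4) = 0.01706.

0.01706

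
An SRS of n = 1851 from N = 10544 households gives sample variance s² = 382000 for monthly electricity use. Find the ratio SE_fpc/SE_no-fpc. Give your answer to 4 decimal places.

0.9080

f = n/N = 1851/10544 = 0.17555008.
SE_no-fpc = √(s²/n) = 14.365756; SE_fpc = √((1−f)s²/n) = 13.043995.
Ratio = √(1−f) = 0.90799225.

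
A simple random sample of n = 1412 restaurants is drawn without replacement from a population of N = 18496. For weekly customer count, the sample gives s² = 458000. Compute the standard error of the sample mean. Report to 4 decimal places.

17.3090

Under SRS without replacement, Var(ȳ) = (1 − f)·s²/n with f = n/N = 1412/18496 = 0.07634083.
Var(ȳ) = (1 − 0.07634083)·458000/1412 = 0.92365917·324.36261 = 299.6005.
SE(ȳ) = √(299.6005) = 17.3090.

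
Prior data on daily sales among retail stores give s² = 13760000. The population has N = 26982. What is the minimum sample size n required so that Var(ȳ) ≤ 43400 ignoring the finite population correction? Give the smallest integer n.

318

Without fpc, n₀ = s²/D = 13760000/43400 = 317.0507.
Rounding up, n = 318.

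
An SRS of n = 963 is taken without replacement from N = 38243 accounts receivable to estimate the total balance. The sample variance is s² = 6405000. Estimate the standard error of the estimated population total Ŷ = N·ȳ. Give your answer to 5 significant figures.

Var(Ŷ) = N²·Var(ȳ) = N²·(1 − n/N)·s²/n.
f = 963/38243 = 0.02518108; Var(ȳ) = 0.97481892·6405000/963 = 6483.6087.
Var(Ŷ) = 38243² · 6483.6087 = 9.4824531 × 10^12.
SE(Ŷ) = √(9.4824531 × 10^12) = 3.0794 × 10^6.

3.0794 × 10^6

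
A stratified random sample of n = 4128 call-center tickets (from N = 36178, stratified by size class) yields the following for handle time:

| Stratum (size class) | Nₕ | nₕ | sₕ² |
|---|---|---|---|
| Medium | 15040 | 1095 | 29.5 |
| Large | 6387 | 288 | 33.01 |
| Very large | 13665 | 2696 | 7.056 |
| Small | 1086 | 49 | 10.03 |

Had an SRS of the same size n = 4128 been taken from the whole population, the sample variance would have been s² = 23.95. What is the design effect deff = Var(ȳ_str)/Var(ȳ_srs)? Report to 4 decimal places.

Var(ȳ_str) = Σ Wₕ²(1−fₕ)sₕ²/nₕ with Wₕ = Nₕ/36178:
  Medium: (15040/36178)²·(1−1095/15040)·29.5/1095 = 0.0043170308
  Large: (6387/36178)²·(1−288/6387)·33.01/288 = 0.0034112966
  Very large: (13665/36178)²·(1−2696/13665)·7.056/2696 = 2.9972726 × 10^-4
  Small: (1086/36178)²·(1−49/1086)·10.03/49 = 1.7612635 × 10^-4
  → Var(ȳ_str) = 0.008204181.
Var(ȳ_srs) = (1 − 4128/36178)·23.95/4128 = 0.0051398366.
deff = 0.008204181 / 0.0051398366 = 1.5962.

1.5962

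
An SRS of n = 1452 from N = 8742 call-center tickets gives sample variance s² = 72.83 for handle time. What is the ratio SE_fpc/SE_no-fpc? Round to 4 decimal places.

f = n/N = 1452/8742 = 0.16609472.
SE_no-fpc = √(s²/n) = 0.22396072; SE_fpc = √((1−f)s²/n) = 0.20451737.
Ratio = √(1−f) = 0.91318415.

0.9132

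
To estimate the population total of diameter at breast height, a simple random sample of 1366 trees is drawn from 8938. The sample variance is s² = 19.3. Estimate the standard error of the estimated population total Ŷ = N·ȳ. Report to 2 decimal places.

977.86

Var(Ŷ) = N²·Var(ȳ) = N²·(1 − n/N)·s²/n.
f = 1366/8938 = 0.15283061; Var(ȳ) = 0.84716939·19.3/1366 = 0.011969524.
Var(Ŷ) = 8938² · 0.011969524 = 956219.47.
SE(Ŷ) = √(956219.47) = 977.86.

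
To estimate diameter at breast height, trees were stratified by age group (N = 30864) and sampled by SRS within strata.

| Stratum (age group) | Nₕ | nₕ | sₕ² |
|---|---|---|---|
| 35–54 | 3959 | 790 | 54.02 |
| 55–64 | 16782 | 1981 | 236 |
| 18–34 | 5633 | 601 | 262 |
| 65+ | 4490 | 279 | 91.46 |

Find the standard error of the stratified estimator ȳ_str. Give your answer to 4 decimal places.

Var(ȳ_str) = Σₕ Wₕ²(1 − fₕ)sₕ²/nₕ with Wₕ = Nₕ/N, N = 30864.
35–54: Wₕ = 0.12827242; term = 0.12827242²·(1 − 0.19954534)·54.02/790 = 9.0059765 × 10^-4.
55–64: Wₕ = 0.54374028; term = 0.54374028²·(1 − 0.11804314)·236/1981 = 0.031064036.
18–34: Wₕ = 0.18251037; term = 0.18251037²·(1 − 0.10669270)·262/601 = 0.012971876.
65+: Wₕ = 0.14547693; term = 0.14547693²·(1 − 0.06213808)·91.46/279 = 0.0065066007.
Sum = 0.05144311.
SE = √(0.05144311) = 0.2268.

0.2268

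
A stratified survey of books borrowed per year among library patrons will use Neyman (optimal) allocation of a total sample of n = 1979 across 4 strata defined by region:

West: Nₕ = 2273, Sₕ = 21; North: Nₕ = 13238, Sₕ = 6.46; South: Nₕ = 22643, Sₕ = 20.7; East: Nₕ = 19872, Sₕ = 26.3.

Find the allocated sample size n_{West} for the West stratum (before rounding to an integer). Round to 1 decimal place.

Neyman allocation: nₕ = n·NₕSₕ / Σⱼ NⱼSⱼ.
Σ NⱼSⱼ = 2273·21 + 13238·6.46 + 22643·20.7 + 19872·26.3 = 1.1245942 × 10^6.
n_{West} = 1979·2273·21 / (1.1245942 × 10^6) = 84.0.

84.0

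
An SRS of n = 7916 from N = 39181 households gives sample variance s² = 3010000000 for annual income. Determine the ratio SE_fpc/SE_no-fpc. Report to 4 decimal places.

f = n/N = 7916/39181 = 0.20203670.
SE_no-fpc = √(s²/n) = 616.6381; SE_fpc = √((1−f)s²/n) = 550.83536.
Ratio = √(1−f) = 0.89328791.

0.8933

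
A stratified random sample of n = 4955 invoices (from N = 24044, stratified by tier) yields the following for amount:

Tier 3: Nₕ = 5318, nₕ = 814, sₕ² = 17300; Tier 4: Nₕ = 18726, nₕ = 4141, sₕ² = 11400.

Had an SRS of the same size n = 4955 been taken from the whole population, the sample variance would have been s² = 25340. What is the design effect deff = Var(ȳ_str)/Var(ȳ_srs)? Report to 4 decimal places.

0.5372

Var(ȳ_str) = Σ Wₕ²(1−fₕ)sₕ²/nₕ with Wₕ = Nₕ/24044:
  Tier 3: (5318/24044)²·(1−814/5318)·17300/814 = 0.88055193
  Tier 4: (18726/24044)²·(1−4141/18726)·11400/4141 = 1.3005817
  → Var(ȳ_str) = 2.1811336.
Var(ȳ_srs) = (1 − 4955/24044)·25340/4955 = 4.0601251.
deff = 2.1811336 / 4.0601251 = 0.5372.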